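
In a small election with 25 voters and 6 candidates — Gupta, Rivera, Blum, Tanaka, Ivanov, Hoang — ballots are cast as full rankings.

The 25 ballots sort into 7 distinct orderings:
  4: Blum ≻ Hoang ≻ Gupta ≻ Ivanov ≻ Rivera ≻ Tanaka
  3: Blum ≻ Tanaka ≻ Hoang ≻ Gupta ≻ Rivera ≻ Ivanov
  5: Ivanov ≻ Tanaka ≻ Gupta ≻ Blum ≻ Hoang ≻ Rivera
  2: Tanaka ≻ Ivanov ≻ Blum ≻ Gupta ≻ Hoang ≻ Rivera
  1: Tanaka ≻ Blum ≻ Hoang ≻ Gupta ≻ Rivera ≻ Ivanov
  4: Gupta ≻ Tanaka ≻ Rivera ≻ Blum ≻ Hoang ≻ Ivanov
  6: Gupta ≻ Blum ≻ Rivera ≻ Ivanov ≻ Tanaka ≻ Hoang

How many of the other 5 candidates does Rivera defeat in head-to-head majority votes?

Rivera against each rival (25 voters):
Rivera vs Gupta: Gupta, 25–0.
Rivera vs Blum: Blum wins 21–4.
Rivera vs Tanaka: Tanaka, 15–10.
Rivera vs Ivanov: Rivera wins 14–11.
Rivera vs Hoang: 10 to 15, Hoang.
Rivera beats Ivanov; loses to Gupta, Blum, Tanaka, Hoang — 1 pairwise win.

1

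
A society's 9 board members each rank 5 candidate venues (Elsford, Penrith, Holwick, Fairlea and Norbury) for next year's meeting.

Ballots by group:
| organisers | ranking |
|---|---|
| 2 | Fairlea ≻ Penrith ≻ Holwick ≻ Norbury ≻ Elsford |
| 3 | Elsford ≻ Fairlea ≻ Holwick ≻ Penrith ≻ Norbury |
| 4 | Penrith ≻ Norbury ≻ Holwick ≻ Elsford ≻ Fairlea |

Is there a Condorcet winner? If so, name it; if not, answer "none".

Head-to-head results (9 organisers):
Elsford vs Penrith: Penrith wins 6–3.
Elsford vs Holwick: Holwick wins 6–3.
Elsford vs Fairlea: Elsford, 7–2.
Elsford vs Norbury: Norbury wins 6–3.
Penrith vs Holwick: Penrith, 6–3.
Penrith–Fairlea: Fairlea 5–4.
Penrith–Norbury: Penrith 9–0.
Holwick vs Fairlea: Fairlea wins 5–4.
Holwick vs Norbury: Holwick, 5–4.
Fairlea–Norbury: Fairlea 5–4.
Each city drops at least one matchup (Elsford loses to Penrith; Penrith loses to Fairlea; Holwick loses to Penrith; Fairlea loses to Elsford; Norbury loses to Penrith); the cycle Elsford > Fairlea > Penrith > Elsford rules out a Condorcet winner.

none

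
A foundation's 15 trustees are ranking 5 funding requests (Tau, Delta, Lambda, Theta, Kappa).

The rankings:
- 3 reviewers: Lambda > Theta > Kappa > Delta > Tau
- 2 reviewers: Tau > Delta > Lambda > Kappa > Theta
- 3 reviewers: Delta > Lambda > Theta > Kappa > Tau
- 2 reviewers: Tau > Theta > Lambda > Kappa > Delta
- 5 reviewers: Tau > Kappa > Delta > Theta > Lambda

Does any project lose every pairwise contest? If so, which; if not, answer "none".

Pairwise majorities:
Tau vs Delta: Tau preferred on 2+2+5 = 9 ballots; Tau wins 9–6.
Tau–Lambda: Tau 9–6.
Tau vs Theta: Tau preferred on 2+2+5 = 9 ballots; Tau wins 9–6.
Tau vs Kappa: Tau wins 9–6.
Delta vs Lambda: 10 to 5, Delta.
Delta vs Theta: 10 to 5, Delta.
Delta vs Kappa: Delta preferred on 2+3 = 5 ballots; Kappa wins 10–5.
Lambda vs Theta: 3+2+3 = 8 for Lambda, 7 for Theta — Lambda by 8–7.
Lambda vs Kappa: Lambda, 10–5.
Theta vs Kappa: Theta preferred on 3+3+2 = 8 ballots; Theta wins 8–7.
Each project has at least one pairwise win (Tau beats Delta; Delta beats Lambda; Lambda beats Theta; Theta beats Kappa; Kappa beats Delta) — no Condorcet loser.

none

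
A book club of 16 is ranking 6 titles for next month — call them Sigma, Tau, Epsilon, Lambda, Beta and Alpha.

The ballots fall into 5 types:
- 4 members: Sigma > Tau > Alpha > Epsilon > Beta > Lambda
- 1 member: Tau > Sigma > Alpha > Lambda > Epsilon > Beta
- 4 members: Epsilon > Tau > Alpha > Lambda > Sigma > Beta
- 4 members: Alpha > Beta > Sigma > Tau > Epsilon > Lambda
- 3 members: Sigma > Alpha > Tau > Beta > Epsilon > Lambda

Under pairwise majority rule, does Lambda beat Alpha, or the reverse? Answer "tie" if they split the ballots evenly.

Alpha

No ballot ranks Lambda above Alpha: 0.
Ballots ranking Alpha above Lambda: 16 − 0 = 16.
Alpha wins the head-to-head 16–0.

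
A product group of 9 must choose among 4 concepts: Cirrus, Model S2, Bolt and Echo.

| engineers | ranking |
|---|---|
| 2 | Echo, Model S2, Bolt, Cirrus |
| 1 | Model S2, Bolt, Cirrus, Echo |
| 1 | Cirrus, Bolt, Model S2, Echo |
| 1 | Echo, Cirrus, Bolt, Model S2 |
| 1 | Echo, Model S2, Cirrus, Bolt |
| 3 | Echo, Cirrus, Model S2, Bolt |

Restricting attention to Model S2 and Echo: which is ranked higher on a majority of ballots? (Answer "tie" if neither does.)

Echo

Ballots ranking Model S2 above Echo: 1 + 1 = 2.
Ballots ranking Echo above Model S2: 9 − 2 = 7.
Echo wins the head-to-head 7–2.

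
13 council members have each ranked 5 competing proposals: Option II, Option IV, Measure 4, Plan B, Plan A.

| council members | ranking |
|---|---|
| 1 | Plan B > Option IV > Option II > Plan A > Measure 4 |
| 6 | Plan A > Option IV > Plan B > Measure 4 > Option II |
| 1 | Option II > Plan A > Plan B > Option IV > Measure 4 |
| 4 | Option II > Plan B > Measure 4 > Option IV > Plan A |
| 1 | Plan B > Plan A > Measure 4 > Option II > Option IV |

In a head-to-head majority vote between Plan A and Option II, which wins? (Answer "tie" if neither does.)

Plan A

Ballots ranking Plan A above Option II: 6 + 1 = 7.
Ballots ranking Option II above Plan A: 13 − 7 = 6.
Plan A wins the head-to-head 7–6.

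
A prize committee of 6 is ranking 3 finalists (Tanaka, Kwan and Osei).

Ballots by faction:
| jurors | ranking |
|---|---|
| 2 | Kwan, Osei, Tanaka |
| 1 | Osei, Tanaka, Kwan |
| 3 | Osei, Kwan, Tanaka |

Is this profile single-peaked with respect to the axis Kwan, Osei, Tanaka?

yes

Axis positions: Kwan=1, Osei=2, Tanaka=3.
Faction 1 (peak Kwan at position 1): ranking walks positions 1-2-3, expanding outward from the peak — single-peaked.
Faction 2 (peak Osei at position 2): ranking walks positions 2-3-1, expanding outward from the peak — single-peaked.
Faction 3 (peak Osei at position 2): ranking walks positions 2-1-3, expanding outward from the peak — single-peaked.
Every ranking is single-peaked on this axis.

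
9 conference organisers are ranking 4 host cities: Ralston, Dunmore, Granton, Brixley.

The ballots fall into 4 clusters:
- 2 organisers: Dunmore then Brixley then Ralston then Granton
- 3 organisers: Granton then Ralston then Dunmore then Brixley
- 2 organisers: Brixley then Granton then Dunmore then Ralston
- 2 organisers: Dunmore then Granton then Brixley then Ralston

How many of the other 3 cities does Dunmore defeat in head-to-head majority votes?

Dunmore against each rival (9 organisers):
Dunmore–Ralston: Dunmore 6–3.
Dunmore vs Granton: Dunmore preferred on 2+2 = 4 ballots; Granton wins 5–4.
Dunmore vs Brixley: 7 to 2, Dunmore.
Dunmore beats Ralston, Brixley; loses to Granton — 2 pairwise wins.

2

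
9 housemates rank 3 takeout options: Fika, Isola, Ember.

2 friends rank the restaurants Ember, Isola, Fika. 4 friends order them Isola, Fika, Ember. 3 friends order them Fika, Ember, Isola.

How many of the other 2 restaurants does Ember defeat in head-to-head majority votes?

1

Ember against each rival (9 friends):
Ember vs Fika: Fika wins 7–2.
Ember vs Isola: 5 to 4, Ember.
Ember beats Isola; loses to Fika — 1 pairwise win.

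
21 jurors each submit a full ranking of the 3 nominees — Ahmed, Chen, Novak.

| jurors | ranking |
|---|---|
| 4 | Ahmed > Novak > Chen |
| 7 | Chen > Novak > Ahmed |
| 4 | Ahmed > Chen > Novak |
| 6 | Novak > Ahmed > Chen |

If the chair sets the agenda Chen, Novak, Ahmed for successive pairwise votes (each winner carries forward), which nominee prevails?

Round 1: Chen vs Novak — 11–10, Chen advances.
Round 2: Chen vs Ahmed — 7–14, Ahmed advances.
Ahmed survives the agenda.

Ahmed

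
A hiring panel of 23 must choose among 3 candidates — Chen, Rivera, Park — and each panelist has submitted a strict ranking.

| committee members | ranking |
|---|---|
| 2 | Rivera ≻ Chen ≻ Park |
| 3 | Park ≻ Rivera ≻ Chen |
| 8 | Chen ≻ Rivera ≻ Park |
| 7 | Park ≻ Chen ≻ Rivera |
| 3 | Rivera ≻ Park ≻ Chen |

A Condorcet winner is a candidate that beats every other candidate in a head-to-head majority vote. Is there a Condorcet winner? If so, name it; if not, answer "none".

Check each pair by majority over 23 ballots:
Chen vs Rivera: Chen preferred on 8+7 = 15 ballots; Chen wins 15–8.
Chen vs Park: 2+8 = 10 for Chen, 13 for Park — Park by 13–10.
Rivera vs Park: Rivera is ranked higher on 2+8+3 = 13 ballots, Park on 10. Rivera wins 13–10.
Each candidate drops at least one matchup (Chen loses to Park; Rivera loses to Chen; Park loses to Rivera); the cycle Chen beats Rivera beats Park beats Chen rules out a Condorcet winner.

none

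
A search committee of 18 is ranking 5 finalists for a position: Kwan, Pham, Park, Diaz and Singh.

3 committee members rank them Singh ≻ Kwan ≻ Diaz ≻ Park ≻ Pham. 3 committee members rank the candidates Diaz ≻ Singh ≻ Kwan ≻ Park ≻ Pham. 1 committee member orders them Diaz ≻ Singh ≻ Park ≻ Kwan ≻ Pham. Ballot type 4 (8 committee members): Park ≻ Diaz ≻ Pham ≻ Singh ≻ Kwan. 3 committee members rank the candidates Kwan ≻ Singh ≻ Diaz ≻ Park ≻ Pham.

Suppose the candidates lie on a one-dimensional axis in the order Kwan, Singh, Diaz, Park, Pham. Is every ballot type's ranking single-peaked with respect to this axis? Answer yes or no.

Axis positions: Kwan=1, Singh=2, Diaz=3, Park=4, Pham=5.
Ballot type 1 (peak Singh at position 2): ranking walks positions 2-1-3-4-5, expanding outward from the peak — single-peaked.
Ballot type 2 (peak Diaz at position 3): ranking walks positions 3-2-1-4-5, expanding outward from the peak — single-peaked.
Ballot type 3 (peak Diaz at position 3): ranking walks positions 3-2-4-1-5, expanding outward from the peak — single-peaked.
Ballot type 4 (peak Park at position 4): ranking walks positions 4-3-5-2-1, expanding outward from the peak — single-peaked.
Ballot type 5 (peak Kwan at position 1): ranking walks positions 1-2-3-4-5, expanding outward from the peak — single-peaked.
Every ranking is single-peaked on this axis.

yes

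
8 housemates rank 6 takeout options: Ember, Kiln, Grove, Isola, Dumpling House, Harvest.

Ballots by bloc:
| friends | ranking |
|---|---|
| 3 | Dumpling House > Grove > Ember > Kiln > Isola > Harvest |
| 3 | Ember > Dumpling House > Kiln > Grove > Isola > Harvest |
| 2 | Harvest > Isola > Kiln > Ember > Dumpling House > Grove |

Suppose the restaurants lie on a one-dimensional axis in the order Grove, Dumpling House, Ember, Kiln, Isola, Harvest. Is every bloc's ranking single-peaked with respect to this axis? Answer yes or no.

yes

Axis positions: Grove=1, Dumpling House=2, Ember=3, Kiln=4, Isola=5, Harvest=6.
Bloc 1 (peak Dumpling House at position 2): ranking walks positions 2-1-3-4-5-6, expanding outward from the peak — single-peaked.
Bloc 2 (peak Ember at position 3): ranking walks positions 3-2-4-1-5-6, expanding outward from the peak — single-peaked.
Bloc 3 (peak Harvest at position 6): ranking walks positions 6-5-4-3-2-1, expanding outward from the peak — single-peaked.
Every ranking is single-peaked on this axis.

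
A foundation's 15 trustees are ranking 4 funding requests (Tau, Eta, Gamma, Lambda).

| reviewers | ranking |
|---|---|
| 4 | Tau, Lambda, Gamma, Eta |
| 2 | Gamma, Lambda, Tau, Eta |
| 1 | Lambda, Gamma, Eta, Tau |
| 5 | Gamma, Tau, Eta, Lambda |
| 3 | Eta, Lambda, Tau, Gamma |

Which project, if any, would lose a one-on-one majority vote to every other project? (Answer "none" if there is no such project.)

Head-to-head results (15 reviewers):
Tau vs Eta: Tau, 11–4.
Tau–Gamma: Gamma 8–7.
Tau vs Lambda: 4+5 = 9 for Tau, 6 for Lambda — Tau by 9–6.
Eta vs Gamma: Eta is ranked higher on 3 ballots, Gamma on 12. Gamma wins 12–3.
Eta–Lambda: Eta 8–7.
Gamma vs Lambda: Lambda, 8–7.
No project is winless: Tau beats Eta; Eta beats Lambda; Gamma beats Tau; Lambda beats Gamma. There is no Condorcet loser.

none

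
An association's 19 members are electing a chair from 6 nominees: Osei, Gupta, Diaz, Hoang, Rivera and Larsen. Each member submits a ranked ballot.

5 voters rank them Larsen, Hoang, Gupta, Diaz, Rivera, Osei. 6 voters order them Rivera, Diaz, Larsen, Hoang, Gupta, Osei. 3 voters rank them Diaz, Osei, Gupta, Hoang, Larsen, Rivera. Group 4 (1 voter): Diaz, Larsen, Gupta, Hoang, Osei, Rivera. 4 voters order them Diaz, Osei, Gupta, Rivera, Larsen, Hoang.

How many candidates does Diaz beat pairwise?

Diaz against each rival (19 voters):
Diaz vs Osei: Diaz wins 19–0.
Diaz vs Gupta: Diaz, 14–5.
Diaz vs Hoang: Diaz, 14–5.
Diaz vs Rivera: 13 to 6, Diaz.
Diaz vs Larsen: 14 to 5, Diaz.
Diaz beats Osei, Gupta, Hoang, Rivera, Larsen — 5 pairwise wins.

5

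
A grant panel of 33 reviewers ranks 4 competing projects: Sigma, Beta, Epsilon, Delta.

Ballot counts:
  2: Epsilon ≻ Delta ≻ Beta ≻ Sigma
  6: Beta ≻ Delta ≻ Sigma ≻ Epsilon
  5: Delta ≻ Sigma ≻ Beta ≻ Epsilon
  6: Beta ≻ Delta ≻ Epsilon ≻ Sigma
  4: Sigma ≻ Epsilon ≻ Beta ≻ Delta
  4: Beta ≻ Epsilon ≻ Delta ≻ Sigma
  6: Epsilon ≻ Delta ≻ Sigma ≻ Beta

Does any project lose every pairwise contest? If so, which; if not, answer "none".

Head-to-head results (33 reviewers):
Sigma vs Beta: Sigma is ranked higher on 5+4+6 = 15 ballots, Beta on 18. Beta wins 18–15.
Sigma–Epsilon: Epsilon 18–15.
Sigma vs Delta: Delta wins 29–4.
Beta vs Epsilon: Beta, 21–12.
Beta–Delta: Beta 20–13.
Epsilon vs Delta: Delta wins 17–16.
Sigma is beaten in every head-to-head and is the Condorcet loser.

Sigma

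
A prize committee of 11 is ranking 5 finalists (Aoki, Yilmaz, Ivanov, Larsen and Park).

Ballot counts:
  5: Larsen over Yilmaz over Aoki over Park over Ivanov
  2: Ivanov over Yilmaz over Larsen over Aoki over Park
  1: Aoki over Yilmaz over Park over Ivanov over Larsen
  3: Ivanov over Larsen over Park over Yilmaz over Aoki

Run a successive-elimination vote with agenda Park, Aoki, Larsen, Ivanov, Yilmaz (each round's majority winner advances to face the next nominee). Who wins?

Round 1: Park vs Aoki — 3–8, Aoki advances.
Round 2: Aoki vs Larsen — 1–10, Larsen advances.
Round 3: Larsen vs Ivanov — 5–6, Ivanov advances.
Round 4: Ivanov vs Yilmaz — 5–6, Yilmaz advances.
Yilmaz survives the agenda.

Yilmaz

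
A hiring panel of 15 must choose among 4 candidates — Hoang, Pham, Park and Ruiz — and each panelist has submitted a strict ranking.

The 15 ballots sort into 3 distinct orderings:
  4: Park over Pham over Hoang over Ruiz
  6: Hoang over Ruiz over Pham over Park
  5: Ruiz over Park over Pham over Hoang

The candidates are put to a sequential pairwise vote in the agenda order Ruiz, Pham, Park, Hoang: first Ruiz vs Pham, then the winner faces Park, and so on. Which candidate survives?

Hoang

Round 1: Ruiz vs Pham — 11–4, Ruiz advances.
Round 2: Ruiz vs Park — 11–4, Ruiz advances.
Round 3: Ruiz vs Hoang — 5–10, Hoang advances.
Hoang survives the agenda.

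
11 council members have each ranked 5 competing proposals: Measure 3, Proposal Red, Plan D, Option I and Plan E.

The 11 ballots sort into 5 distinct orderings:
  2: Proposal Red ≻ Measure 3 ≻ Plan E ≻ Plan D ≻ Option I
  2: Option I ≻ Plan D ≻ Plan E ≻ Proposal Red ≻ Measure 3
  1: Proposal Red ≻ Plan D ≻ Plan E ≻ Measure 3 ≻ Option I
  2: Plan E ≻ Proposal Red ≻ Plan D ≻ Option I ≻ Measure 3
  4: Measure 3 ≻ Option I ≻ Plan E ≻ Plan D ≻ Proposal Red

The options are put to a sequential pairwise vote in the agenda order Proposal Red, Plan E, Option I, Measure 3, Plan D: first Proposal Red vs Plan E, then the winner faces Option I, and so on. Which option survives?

Measure 3

Round 1: Proposal Red vs Plan E — 3–8, Plan E advances.
Round 2: Plan E vs Option I — 5–6, Option I advances.
Round 3: Option I vs Measure 3 — 4–7, Measure 3 advances.
Round 4: Measure 3 vs Plan D — 6–5, Measure 3 advances.
Measure 3 survives the agenda.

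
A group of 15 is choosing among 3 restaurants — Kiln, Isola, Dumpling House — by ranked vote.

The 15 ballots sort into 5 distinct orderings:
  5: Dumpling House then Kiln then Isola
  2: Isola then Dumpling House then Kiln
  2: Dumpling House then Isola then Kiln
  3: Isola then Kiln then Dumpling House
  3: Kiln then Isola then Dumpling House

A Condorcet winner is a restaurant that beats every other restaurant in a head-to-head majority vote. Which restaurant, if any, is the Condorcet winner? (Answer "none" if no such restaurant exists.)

Check each pair by majority over 15 ballots:
Kiln–Isola: Kiln 8–7.
Kiln vs Dumpling House: 6 to 9, Dumpling House.
Isola vs Dumpling House: 2+3+3 = 8 for Isola, 7 for Dumpling House — Isola by 8–7.
Each restaurant drops at least one matchup (Kiln loses to Dumpling House; Isola loses to Kiln; Dumpling House loses to Isola); the cycle Kiln beats Isola beats Dumpling House beats Kiln rules out a Condorcet winner.

none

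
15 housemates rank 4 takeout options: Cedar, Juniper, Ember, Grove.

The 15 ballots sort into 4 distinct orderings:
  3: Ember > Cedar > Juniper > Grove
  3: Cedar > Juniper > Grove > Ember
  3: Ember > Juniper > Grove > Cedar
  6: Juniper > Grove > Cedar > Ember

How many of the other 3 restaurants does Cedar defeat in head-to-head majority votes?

Cedar against each rival (15 friends):
Cedar vs Juniper: Cedar is ranked higher on 3+3 = 6 ballots, Juniper on 9. Juniper wins 9–6.
Cedar–Ember: Cedar 9–6.
Cedar–Grove: Grove 9–6.
Cedar beats Ember; loses to Juniper, Grove — 1 pairwise win.

1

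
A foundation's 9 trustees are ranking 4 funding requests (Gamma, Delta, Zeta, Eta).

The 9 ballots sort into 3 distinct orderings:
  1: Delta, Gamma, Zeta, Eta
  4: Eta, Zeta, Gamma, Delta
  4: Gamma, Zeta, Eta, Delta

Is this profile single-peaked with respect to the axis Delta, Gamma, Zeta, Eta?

Axis positions: Delta=1, Gamma=2, Zeta=3, Eta=4.
Cluster 1 (peak Delta at position 1): ranking walks positions 1-2-3-4, expanding outward from the peak — single-peaked.
Cluster 2 (peak Eta at position 4): ranking walks positions 4-3-2-1, expanding outward from the peak — single-peaked.
Cluster 3 (peak Gamma at position 2): ranking walks positions 2-3-4-1, expanding outward from the peak — single-peaked.
Every ranking is single-peaked on this axis.

yes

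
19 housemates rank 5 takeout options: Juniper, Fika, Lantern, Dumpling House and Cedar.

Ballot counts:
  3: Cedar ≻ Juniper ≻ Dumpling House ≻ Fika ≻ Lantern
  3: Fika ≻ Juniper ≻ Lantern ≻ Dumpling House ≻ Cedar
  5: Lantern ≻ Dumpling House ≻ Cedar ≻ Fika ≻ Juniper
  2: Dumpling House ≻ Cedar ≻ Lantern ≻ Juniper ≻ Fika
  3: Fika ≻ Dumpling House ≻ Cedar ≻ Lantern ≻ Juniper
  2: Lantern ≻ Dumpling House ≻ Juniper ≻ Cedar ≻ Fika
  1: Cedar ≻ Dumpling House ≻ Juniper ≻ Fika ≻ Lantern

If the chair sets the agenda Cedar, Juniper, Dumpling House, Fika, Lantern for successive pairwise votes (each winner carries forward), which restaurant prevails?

Round 1: Cedar vs Juniper — 14–5, Cedar advances.
Round 2: Cedar vs Dumpling House — 4–15, Dumpling House advances.
Round 3: Dumpling House vs Fika — 13–6, Dumpling House advances.
Round 4: Dumpling House vs Lantern — 9–10, Lantern advances.
The agenda winner is Lantern.

Lantern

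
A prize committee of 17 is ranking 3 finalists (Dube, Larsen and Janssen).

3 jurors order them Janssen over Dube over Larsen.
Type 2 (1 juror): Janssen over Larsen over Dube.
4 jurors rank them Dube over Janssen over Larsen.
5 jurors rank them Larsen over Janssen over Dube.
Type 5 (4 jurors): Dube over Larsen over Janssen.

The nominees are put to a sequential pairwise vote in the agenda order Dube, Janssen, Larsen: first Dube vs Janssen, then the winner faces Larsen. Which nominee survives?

Larsen

Round 1: Dube vs Janssen — 8–9, Janssen advances.
Round 2: Janssen vs Larsen — 8–9, Larsen advances.
The agenda winner is Larsen.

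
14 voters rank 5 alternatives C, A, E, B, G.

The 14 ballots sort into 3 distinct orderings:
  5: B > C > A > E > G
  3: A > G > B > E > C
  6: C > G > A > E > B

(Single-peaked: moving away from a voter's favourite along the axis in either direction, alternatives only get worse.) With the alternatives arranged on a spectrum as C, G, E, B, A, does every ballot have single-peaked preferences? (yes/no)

no

Axis positions: C=1, G=2, E=3, B=4, A=5.
Ballot type 1: ranking walks positions 4-1-5-3-2; C is ranked above E even though E lies between C and the peak B on the axis — preferences dip and rise again. Not single-peaked.
Ballot type 2: ranking walks positions 5-2-4-3-1; G is ranked above B even though B lies between G and the peak A on the axis — preferences dip and rise again. Not single-peaked.
Ballot type 3: ranking walks positions 1-2-5-3-4; A is ranked above E even though E lies between A and the peak C on the axis — preferences dip and rise again. Not single-peaked.
Ballot type 1 violates single-peakedness, so the profile is not single-peaked on this axis.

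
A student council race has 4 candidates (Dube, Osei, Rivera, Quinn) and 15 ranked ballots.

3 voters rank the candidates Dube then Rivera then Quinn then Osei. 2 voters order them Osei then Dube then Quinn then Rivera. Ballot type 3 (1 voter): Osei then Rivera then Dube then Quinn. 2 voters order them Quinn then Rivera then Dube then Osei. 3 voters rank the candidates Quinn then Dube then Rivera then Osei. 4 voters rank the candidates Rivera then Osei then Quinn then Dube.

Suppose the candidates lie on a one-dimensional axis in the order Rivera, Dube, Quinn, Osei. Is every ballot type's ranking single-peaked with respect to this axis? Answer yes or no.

Axis positions: Rivera=1, Dube=2, Quinn=3, Osei=4.
Ballot type 1 (peak Dube at position 2): ranking walks positions 2-1-3-4, expanding outward from the peak — single-peaked.
Ballot type 2: ranking walks positions 4-2-3-1; Dube is ranked above Quinn even though Quinn lies between Dube and the peak Osei on the axis — preferences dip and rise again. Not single-peaked.
Ballot type 3: ranking walks positions 4-1-2-3; Rivera is ranked above Quinn even though Quinn lies between Rivera and the peak Osei on the axis — preferences dip and rise again. Not single-peaked.
Ballot type 4: ranking walks positions 3-1-2-4; Rivera is ranked above Dube even though Dube lies between Rivera and the peak Quinn on the axis — preferences dip and rise again. Not single-peaked.
Ballot type 5 (peak Quinn at position 3): ranking walks positions 3-2-1-4, expanding outward from the peak — single-peaked.
Ballot type 6: ranking walks positions 1-4-3-2; Osei is ranked above Dube even though Dube lies between Osei and the peak Rivera on the axis — preferences dip and rise again. Not single-peaked.
Ballot type 2 violates single-peakedness, so the profile is not single-peaked on this axis.

no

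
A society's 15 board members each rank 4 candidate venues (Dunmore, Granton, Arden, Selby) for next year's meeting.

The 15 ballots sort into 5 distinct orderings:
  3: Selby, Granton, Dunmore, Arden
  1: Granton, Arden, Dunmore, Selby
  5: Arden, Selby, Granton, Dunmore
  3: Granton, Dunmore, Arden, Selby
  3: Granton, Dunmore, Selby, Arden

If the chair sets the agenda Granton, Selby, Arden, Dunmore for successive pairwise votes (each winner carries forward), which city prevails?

Dunmore

Round 1: Granton vs Selby — 7–8, Selby advances.
Round 2: Selby vs Arden — 6–9, Arden advances.
Round 3: Arden vs Dunmore — 6–9, Dunmore advances.
The agenda winner is Dunmore.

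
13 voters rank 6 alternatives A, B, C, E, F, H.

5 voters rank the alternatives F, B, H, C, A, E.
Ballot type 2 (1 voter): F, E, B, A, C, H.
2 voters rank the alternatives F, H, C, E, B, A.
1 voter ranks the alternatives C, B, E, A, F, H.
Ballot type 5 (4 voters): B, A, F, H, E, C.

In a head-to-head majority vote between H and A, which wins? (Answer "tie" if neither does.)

H

Ballots ranking H above A: 5 + 2 = 7.
Ballots ranking A above H: 13 − 7 = 6.
H wins the head-to-head 7–6.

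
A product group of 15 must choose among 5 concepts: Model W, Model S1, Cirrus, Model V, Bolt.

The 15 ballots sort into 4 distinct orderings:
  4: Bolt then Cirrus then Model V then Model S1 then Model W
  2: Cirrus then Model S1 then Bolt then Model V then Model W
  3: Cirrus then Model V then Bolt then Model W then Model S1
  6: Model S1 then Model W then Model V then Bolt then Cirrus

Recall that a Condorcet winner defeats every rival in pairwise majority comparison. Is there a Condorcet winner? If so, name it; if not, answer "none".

none

Head-to-head results (15 engineers):
Model W vs Model S1: Model S1, 12–3.
Model W–Cirrus: Cirrus 9–6.
Model W–Model V: Model V 9–6.
Model W–Bolt: Bolt 9–6.
Model S1 vs Cirrus: Cirrus, 9–6.
Model S1 vs Model V: Model S1 wins 8–7.
Model S1 vs Bolt: Model S1, 8–7.
Cirrus vs Model V: Cirrus, 9–6.
Cirrus vs Bolt: Bolt, 10–5.
Model V–Bolt: Model V 9–6.
Every design loses at least once (Model W loses to Model S1; Model S1 loses to Cirrus; Cirrus loses to Bolt; Model V loses to Model S1; Bolt loses to Model S1). The majority relation contains the cycle Model S1 → Bolt → Cirrus → Model S1, so there is no Condorcet winner.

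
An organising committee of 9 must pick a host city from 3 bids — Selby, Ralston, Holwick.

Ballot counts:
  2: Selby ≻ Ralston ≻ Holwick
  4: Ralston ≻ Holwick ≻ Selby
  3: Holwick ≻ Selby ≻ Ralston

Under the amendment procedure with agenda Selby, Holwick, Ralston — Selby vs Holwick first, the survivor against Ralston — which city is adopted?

Ralston

Round 1: Selby vs Holwick — 2–7, Holwick advances.
Round 2: Holwick vs Ralston — 3–6, Ralston advances.
Ralston survives the agenda.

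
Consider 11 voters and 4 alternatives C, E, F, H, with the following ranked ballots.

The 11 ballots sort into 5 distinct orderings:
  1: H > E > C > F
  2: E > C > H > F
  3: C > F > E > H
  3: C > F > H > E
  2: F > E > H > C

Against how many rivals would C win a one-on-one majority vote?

C against each rival (11 voters):
C vs E: C, 6–5.
C–F: C 9–2.
C vs H: C wins 8–3.
C beats E, F, H — 3 pairwise wins.

3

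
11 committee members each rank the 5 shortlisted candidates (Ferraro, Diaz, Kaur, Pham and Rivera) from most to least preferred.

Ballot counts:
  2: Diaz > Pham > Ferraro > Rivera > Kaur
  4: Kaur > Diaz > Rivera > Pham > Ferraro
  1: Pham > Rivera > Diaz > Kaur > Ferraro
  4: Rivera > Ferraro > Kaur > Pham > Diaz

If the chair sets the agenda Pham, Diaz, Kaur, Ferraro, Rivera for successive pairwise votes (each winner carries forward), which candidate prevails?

Rivera

Round 1: Pham vs Diaz — 5–6, Diaz advances.
Round 2: Diaz vs Kaur — 3–8, Kaur advances.
Round 3: Kaur vs Ferraro — 5–6, Ferraro advances.
Round 4: Ferraro vs Rivera — 2–9, Rivera advances.
The agenda winner is Rivera.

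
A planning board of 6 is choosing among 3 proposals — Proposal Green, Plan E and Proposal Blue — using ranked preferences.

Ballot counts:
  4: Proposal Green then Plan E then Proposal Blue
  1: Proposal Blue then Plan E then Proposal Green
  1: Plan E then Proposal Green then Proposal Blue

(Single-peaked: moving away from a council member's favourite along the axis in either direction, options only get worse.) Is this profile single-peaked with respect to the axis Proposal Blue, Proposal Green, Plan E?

Axis positions: Proposal Blue=1, Proposal Green=2, Plan E=3.
Bloc 1 (peak Proposal Green at position 2): ranking walks positions 2-3-1, expanding outward from the peak — single-peaked.
Bloc 2: ranking walks positions 1-3-2; Plan E is ranked above Proposal Green even though Proposal Green lies between Plan E and the peak Proposal Blue on the axis — preferences dip and rise again. Not single-peaked.
Bloc 3 (peak Plan E at position 3): ranking walks positions 3-2-1, expanding outward from the peak — single-peaked.
Bloc 2 violates single-peakedness, so the profile is not single-peaked on this axis.

no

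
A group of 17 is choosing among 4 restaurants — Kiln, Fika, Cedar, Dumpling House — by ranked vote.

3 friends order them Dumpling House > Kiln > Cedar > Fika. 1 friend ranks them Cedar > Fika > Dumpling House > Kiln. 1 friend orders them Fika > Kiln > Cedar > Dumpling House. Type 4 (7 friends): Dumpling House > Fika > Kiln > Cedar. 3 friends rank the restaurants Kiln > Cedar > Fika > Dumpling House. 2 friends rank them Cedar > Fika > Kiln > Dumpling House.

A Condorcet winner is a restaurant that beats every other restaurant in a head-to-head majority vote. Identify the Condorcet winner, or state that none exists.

Pairwise majorities:
Kiln vs Fika: Kiln is ranked higher on 3+3 = 6 ballots, Fika on 11. Fika wins 11–6.
Kiln vs Cedar: 3+1+7+3 = 14 for Kiln, 3 for Cedar — Kiln by 14–3.
Kiln vs Dumpling House: Kiln is ranked higher on 1+3+2 = 6 ballots, Dumpling House on 11. Dumpling House wins 11–6.
Fika vs Cedar: Fika preferred on 1+7 = 8 ballots; Cedar wins 9–8.
Fika vs Dumpling House: 1+1+3+2 = 7 for Fika, 10 for Dumpling House — Dumpling House by 10–7.
Cedar vs Dumpling House: 1+1+3+2 = 7 for Cedar, 10 for Dumpling House — Dumpling House by 10–7.
Dumpling House defeats every rival head-to-head and is the Condorcet winner.

Dumpling House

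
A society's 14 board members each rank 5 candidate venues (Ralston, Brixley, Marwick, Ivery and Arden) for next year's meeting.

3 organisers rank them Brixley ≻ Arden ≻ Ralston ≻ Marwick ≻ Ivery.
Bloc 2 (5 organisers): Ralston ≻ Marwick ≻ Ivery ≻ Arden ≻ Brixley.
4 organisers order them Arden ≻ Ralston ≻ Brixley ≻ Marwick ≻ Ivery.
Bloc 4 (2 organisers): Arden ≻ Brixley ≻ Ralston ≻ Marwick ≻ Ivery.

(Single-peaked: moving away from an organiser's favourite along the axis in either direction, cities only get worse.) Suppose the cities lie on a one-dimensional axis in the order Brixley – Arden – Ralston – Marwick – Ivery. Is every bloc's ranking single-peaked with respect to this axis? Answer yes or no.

yes

Axis positions: Brixley=1, Arden=2, Ralston=3, Marwick=4, Ivery=5.
Bloc 1 (peak Brixley at position 1): ranking walks positions 1-2-3-4-5, expanding outward from the peak — single-peaked.
Bloc 2 (peak Ralston at position 3): ranking walks positions 3-4-5-2-1, expanding outward from the peak — single-peaked.
Bloc 3 (peak Arden at position 2): ranking walks positions 2-3-1-4-5, expanding outward from the peak — single-peaked.
Bloc 4 (peak Arden at position 2): ranking walks positions 2-1-3-4-5, expanding outward from the peak — single-peaked.
Every ranking is single-peaked on this axis.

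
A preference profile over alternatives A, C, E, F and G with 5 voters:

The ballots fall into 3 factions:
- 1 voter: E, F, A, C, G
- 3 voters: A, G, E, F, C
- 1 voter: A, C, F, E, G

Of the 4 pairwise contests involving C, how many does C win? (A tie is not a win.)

0

C against each rival (5 voters):
C vs A: 0 for C, 5 for A — A by 5–0.
C vs E: E wins 4–1.
C vs F: C is ranked higher on 1 ballot, F on 4. F wins 4–1.
C vs G: G, 3–2.
C beats no one; loses to A, E, F, G — 0 pairwise wins.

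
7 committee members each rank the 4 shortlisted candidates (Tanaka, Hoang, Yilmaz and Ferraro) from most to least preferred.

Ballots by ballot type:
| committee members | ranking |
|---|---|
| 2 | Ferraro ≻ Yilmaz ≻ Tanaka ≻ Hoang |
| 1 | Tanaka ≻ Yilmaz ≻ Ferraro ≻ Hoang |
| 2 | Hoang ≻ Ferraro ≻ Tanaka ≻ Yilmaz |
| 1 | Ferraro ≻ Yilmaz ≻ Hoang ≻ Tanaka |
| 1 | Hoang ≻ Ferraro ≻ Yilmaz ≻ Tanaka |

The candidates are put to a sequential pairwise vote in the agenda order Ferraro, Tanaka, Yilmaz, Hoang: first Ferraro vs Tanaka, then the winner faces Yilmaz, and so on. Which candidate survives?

Round 1: Ferraro vs Tanaka — 6–1, Ferraro advances.
Round 2: Ferraro vs Yilmaz — 6–1, Ferraro advances.
Round 3: Ferraro vs Hoang — 4–3, Ferraro advances.
The agenda winner is Ferraro.

Ferraro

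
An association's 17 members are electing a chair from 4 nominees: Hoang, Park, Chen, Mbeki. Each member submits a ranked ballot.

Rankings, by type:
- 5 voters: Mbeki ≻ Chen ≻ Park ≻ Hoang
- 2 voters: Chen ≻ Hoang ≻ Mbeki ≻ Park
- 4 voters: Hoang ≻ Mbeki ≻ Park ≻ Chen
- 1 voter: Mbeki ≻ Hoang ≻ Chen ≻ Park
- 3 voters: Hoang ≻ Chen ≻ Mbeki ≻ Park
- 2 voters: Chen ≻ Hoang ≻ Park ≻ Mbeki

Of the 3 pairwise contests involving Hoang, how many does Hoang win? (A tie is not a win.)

Hoang against each rival (17 voters):
Hoang vs Park: Hoang preferred on 2+4+1+3+2 = 12 ballots; Hoang wins 12–5.
Hoang–Chen: Chen 9–8.
Hoang vs Mbeki: Hoang preferred on 2+4+3+2 = 11 ballots; Hoang wins 11–6.
Hoang beats Park, Mbeki; loses to Chen — 2 pairwise wins.

2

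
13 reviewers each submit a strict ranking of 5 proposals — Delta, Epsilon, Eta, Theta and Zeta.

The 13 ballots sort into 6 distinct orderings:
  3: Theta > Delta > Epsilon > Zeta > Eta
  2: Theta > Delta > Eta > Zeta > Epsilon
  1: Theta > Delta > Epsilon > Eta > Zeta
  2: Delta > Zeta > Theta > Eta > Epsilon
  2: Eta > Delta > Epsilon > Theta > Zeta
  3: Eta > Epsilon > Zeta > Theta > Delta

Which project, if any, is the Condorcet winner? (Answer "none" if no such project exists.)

Theta

Head-to-head results (13 reviewers):
Delta vs Epsilon: Delta, 10–3.
Delta vs Eta: Delta wins 8–5.
Delta vs Theta: Theta, 9–4.
Delta vs Zeta: Delta, 10–3.
Epsilon–Eta: Eta 9–4.
Epsilon vs Theta: Theta, 8–5.
Epsilon–Zeta: Epsilon 9–4.
Eta–Theta: Theta 8–5.
Eta vs Zeta: Eta, 8–5.
Theta vs Zeta: Theta wins 8–5.
Theta wins every pairwise contest, so Theta is the Condorcet winner.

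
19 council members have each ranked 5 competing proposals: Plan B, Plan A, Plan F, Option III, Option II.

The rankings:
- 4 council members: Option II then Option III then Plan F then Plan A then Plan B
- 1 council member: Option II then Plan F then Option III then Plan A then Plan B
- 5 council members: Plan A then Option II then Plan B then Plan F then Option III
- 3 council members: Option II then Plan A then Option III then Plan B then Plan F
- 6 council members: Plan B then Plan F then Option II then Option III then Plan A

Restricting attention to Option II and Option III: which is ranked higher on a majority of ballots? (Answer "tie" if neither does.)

Option II

Ballots ranking Option II above Option III: 4 + 1 + 5 + 3 + 6 = 19.
Ballots ranking Option III above Option II: 19 − 19 = 0.
Option II wins the head-to-head 19–0.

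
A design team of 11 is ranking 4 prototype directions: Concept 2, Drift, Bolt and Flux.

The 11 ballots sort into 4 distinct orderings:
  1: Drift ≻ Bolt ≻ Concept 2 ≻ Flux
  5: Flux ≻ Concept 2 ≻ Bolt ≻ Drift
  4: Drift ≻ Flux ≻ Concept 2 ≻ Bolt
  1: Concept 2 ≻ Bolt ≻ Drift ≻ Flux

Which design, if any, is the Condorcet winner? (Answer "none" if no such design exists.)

Head-to-head results (11 engineers):
Concept 2 vs Drift: Concept 2 is ranked higher on 5+1 = 6 ballots, Drift on 5. Concept 2 wins 6–5.
Concept 2 vs Bolt: 5+4+1 = 10 for Concept 2, 1 for Bolt — Concept 2 by 10–1.
Concept 2 vs Flux: 1+1 = 2 for Concept 2, 9 for Flux — Flux by 9–2.
Drift vs Bolt: 5 to 6, Bolt.
Drift vs Flux: 1+4+1 = 6 for Drift, 5 for Flux — Drift by 6–5.
Bolt vs Flux: 1+1 = 2 for Bolt, 9 for Flux — Flux by 9–2.
No design is unbeaten: Concept 2 loses to Flux; Drift loses to Concept 2; Bolt loses to Concept 2; Flux loses to Drift. In particular Concept 2 → Drift → Flux → Concept 2 is a majority cycle — no Condorcet winner exists.

none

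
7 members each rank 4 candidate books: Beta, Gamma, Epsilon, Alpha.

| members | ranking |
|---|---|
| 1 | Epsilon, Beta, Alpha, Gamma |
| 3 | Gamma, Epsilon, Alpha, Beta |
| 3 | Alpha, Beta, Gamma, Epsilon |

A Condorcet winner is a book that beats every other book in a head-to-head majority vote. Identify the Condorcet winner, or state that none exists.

Check each pair by majority over 7 ballots:
Beta vs Gamma: Beta, 4–3.
Beta vs Epsilon: Beta preferred on 3 ballots; Epsilon wins 4–3.
Beta vs Alpha: Alpha, 6–1.
Gamma–Epsilon: Gamma 6–1.
Gamma vs Alpha: Gamma is ranked higher on 3 ballots, Alpha on 4. Alpha wins 4–3.
Epsilon vs Alpha: Epsilon wins 4–3.
No book is unbeaten: Beta loses to Epsilon; Gamma loses to Beta; Epsilon loses to Gamma; Alpha loses to Epsilon. In particular Beta beats Gamma beats Epsilon beats Beta is a majority cycle — no Condorcet winner exists.

none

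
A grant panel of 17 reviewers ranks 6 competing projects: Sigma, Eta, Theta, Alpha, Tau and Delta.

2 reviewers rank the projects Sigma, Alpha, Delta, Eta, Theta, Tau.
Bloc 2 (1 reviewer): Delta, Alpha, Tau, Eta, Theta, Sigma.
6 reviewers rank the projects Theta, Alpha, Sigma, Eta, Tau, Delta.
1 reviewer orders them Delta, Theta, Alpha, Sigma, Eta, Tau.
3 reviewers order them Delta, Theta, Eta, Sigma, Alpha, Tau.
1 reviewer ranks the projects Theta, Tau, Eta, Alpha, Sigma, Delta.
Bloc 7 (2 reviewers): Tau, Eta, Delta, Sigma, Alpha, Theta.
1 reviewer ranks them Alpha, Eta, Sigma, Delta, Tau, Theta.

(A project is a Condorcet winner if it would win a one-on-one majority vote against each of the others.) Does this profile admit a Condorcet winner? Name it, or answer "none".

none

Pairwise majorities:
Sigma vs Eta: Sigma is ranked higher on 2+6+1 = 9 ballots, Eta on 8. Sigma wins 9–8.
Sigma vs Theta: 5 to 12, Theta.
Sigma vs Alpha: Sigma is ranked higher on 2+3+2 = 7 ballots, Alpha on 10. Alpha wins 10–7.
Sigma vs Tau: 13 to 4, Sigma.
Sigma vs Delta: Sigma preferred on 2+6+1+1 = 10 ballots; Sigma wins 10–7.
Eta vs Theta: Eta preferred on 2+1+2+1 = 6 ballots; Theta wins 11–6.
Eta vs Alpha: 6 to 11, Alpha.
Eta vs Tau: Eta preferred on 2+6+1+3+1 = 13 ballots; Eta wins 13–4.
Eta vs Delta: Eta preferred on 6+1+2+1 = 10 ballots; Eta wins 10–7.
Theta vs Alpha: Theta is ranked higher on 6+1+3+1 = 11 ballots, Alpha on 6. Theta wins 11–6.
Theta vs Tau: Theta is ranked higher on 2+6+1+3+1 = 13 ballots, Tau on 4. Theta wins 13–4.
Theta vs Delta: Theta preferred on 6+1 = 7 ballots; Delta wins 10–7.
Alpha vs Tau: 2+1+6+1+3+1 = 14 for Alpha, 3 for Tau — Alpha by 14–3.
Alpha vs Delta: 10 to 7, Alpha.
Tau vs Delta: Tau is ranked higher on 6+1+2 = 9 ballots, Delta on 8. Tau wins 9–8.
Each project drops at least one matchup (Sigma loses to Theta; Eta loses to Sigma; Theta loses to Delta; Alpha loses to Theta; Tau loses to Sigma; Delta loses to Sigma); the cycle Sigma beats Delta beats Theta beats Sigma rules out a Condorcet winner.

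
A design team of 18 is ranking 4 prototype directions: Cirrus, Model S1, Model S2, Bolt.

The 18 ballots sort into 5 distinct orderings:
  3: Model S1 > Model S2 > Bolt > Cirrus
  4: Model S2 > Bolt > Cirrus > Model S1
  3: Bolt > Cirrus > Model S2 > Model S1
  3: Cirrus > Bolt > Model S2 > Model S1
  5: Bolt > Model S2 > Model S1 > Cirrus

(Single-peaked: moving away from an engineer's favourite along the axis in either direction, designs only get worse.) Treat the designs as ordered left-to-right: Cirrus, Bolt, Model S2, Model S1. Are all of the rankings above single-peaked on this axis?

Axis positions: Cirrus=1, Bolt=2, Model S2=3, Model S1=4.
Bloc 1 (peak Model S1 at position 4): ranking walks positions 4-3-2-1, expanding outward from the peak — single-peaked.
Bloc 2 (peak Model S2 at position 3): ranking walks positions 3-2-1-4, expanding outward from the peak — single-peaked.
Bloc 3 (peak Bolt at position 2): ranking walks positions 2-1-3-4, expanding outward from the peak — single-peaked.
Bloc 4 (peak Cirrus at position 1): ranking walks positions 1-2-3-4, expanding outward from the peak — single-peaked.
Bloc 5 (peak Bolt at position 2): ranking walks positions 2-3-4-1, expanding outward from the peak — single-peaked.
Every ranking is single-peaked on this axis.

yes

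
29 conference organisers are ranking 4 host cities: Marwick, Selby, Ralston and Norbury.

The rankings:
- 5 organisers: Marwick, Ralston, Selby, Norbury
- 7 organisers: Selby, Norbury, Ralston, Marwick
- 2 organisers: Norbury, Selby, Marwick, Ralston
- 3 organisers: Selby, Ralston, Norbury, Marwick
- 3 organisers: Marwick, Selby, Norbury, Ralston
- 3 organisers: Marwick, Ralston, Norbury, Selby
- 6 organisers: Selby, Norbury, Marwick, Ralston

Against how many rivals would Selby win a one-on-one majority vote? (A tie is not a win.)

Selby against each rival (29 organisers):
Selby vs Marwick: Selby is ranked higher on 7+2+3+6 = 18 ballots, Marwick on 11. Selby wins 18–11.
Selby vs Ralston: 7+2+3+3+6 = 21 for Selby, 8 for Ralston — Selby by 21–8.
Selby vs Norbury: Selby, 24–5.
Selby beats Marwick, Ralston, Norbury — 3 pairwise wins.

3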